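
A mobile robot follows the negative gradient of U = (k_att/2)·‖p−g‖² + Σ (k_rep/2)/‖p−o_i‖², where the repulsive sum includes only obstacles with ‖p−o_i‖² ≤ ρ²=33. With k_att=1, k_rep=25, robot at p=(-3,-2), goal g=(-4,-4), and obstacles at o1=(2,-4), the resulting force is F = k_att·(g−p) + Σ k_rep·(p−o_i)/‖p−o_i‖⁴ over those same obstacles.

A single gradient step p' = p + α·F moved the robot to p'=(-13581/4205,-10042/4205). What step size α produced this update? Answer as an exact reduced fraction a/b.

α = 1/5

F_att = 1·(g−p) = 1·(-1,-2) = (-1.0000,-2.0000)
o1: d²=29 ≤ ρ²=33; F_rep = 25·(-5,2)/29² = (-0.1486,0.0595)
F = F_att + ΣF_rep = (-1.1486,-1.9405)
Δp = p'−p = (-0.2297,-0.3881); α = Δx/Fx = (-966/4205) / (-966/841) = 1/5
check: Δy/Fy = (-1632/4205) / (-1632/841) = 1/5 ✓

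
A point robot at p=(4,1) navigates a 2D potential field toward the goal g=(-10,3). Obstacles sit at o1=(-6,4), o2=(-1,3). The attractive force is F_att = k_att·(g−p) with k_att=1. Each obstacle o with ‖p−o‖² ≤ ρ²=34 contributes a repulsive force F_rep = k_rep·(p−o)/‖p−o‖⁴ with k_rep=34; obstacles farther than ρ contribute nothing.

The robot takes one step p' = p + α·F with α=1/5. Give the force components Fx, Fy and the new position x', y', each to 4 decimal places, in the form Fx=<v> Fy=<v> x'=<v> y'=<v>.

F_att = 1·(g−p) = 1·(-14,2) = (-14.0000,2.0000)
o1: d²=109 > ρ²=34 → inactive
o2: d²=29 ≤ ρ²=34; F_rep = 34·(5,-2)/29² = (0.2021,-0.0809)
F = F_att + ΣF_rep = (-13.7979,1.9191)
p' = p + 1/5·F = (1.2404,1.3838)

Fx=-13.7979 Fy=1.9191 x'=1.2404 y'=1.3838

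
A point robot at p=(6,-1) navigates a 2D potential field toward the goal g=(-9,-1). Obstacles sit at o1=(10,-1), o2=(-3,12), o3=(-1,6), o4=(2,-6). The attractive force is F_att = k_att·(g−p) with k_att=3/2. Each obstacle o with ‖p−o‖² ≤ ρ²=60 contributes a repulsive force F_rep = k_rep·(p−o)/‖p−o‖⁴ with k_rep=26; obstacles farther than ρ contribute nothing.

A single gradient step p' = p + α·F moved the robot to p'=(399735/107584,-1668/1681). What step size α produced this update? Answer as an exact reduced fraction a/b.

α = 1/10

F_att = 3/2·(g−p) = 3/2·(-15,0) = (-22.5000,0.0000)
o1: d²=16 ≤ ρ²=60; F_rep = 26·(-4,0)/16² = (-0.4062,0.0000)
o2: d²=250 > ρ²=60 → inactive
o3: d²=98 > ρ²=60 → inactive
o4: d²=41 ≤ ρ²=60; F_rep = 26·(4,5)/41² = (0.0619,0.0773)
F = F_att + ΣF_rep = (-22.8444,0.0773)
Δp = p'−p = (-2.2844,0.0077); α = Δx/Fx = (-245769/107584) / (-1228845/53792) = 1/10
check: Δy/Fy = (13/1681) / (130/1681) = 1/10 ✓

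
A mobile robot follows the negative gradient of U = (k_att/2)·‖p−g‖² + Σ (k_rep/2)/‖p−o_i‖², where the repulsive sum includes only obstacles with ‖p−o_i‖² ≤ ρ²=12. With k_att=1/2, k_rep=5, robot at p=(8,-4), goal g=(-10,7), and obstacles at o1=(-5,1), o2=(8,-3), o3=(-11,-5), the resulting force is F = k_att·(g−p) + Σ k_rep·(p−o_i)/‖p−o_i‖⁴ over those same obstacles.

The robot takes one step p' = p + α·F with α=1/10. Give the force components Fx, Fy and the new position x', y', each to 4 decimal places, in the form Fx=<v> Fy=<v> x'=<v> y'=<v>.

F_att = 1/2·(g−p) = 1/2·(-18,11) = (-9.0000,5.5000)
o1: d²=194 > ρ²=12 → inactive
o2: d²=1 ≤ ρ²=12; F_rep = 5·(0,-1)/1² = (0.0000,-5.0000)
o3: d²=362 > ρ²=12 → inactive
F = F_att + ΣF_rep = (-9.0000,0.5000)
p' = p + 1/10·F = (7.1000,-3.9500)

Fx=-9.0000 Fy=0.5000 x'=7.1000 y'=-3.9500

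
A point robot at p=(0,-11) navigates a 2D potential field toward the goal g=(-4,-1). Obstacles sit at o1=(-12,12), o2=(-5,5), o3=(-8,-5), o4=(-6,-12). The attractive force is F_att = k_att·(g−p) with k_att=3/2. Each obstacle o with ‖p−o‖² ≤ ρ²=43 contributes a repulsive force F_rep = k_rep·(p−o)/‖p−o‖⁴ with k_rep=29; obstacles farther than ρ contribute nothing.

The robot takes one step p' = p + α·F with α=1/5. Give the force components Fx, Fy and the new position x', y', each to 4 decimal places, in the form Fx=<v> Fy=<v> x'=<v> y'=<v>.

Fx=-5.8729 Fy=15.0212 x'=-1.1746 y'=-7.9958

F_att = 3/2·(g−p) = 3/2·(-4,10) = (-6.0000,15.0000)
o1: d²=673 > ρ²=43 → inactive
o2: d²=281 > ρ²=43 → inactive
o3: d²=100 > ρ²=43 → inactive
o4: d²=37 ≤ ρ²=43; F_rep = 29·(6,1)/37² = (0.1271,0.0212)
F = F_att + ΣF_rep = (-5.8729,15.0212)
p' = p + 1/5·F = (-1.1746,-7.9958)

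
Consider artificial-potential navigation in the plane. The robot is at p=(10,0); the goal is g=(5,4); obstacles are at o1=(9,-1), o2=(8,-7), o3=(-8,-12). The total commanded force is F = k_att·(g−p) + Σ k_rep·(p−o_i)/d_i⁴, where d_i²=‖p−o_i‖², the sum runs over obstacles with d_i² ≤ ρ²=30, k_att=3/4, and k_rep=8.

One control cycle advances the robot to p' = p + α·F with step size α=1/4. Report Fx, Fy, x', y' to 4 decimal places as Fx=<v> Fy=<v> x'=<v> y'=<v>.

Fx=-1.7500 Fy=5.0000 x'=9.5625 y'=1.2500

F_att = 3/4·(g−p) = 3/4·(-5,4) = (-3.7500,3.0000)
o1: d²=2 ≤ ρ²=30; F_rep = 8·(1,1)/2² = (2.0000,2.0000)
o2: d²=53 > ρ²=30 → inactive
o3: d²=468 > ρ²=30 → inactive
F = F_att + ΣF_rep = (-1.7500,5.0000)
p' = p + 1/4·F = (9.5625,1.2500)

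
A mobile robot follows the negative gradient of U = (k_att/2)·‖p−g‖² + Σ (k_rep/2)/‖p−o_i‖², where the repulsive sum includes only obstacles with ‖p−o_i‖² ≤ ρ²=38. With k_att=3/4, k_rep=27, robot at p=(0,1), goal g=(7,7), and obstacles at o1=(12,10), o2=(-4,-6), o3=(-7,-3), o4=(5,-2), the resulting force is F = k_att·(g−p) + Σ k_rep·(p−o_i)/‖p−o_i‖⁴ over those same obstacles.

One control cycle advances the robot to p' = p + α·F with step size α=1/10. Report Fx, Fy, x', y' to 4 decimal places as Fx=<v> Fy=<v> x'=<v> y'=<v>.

Fx=5.1332 Fy=4.5701 x'=0.5133 y'=1.4570

F_att = 3/4·(g−p) = 3/4·(7,6) = (5.2500,4.5000)
o1: d²=225 > ρ²=38 → inactive
o2: d²=65 > ρ²=38 → inactive
o3: d²=65 > ρ²=38 → inactive
o4: d²=34 ≤ ρ²=38; F_rep = 27·(-5,3)/34² = (-0.1168,0.0701)
F = F_att + ΣF_rep = (5.1332,4.5701)
p' = p + 1/10·F = (0.5133,1.4570)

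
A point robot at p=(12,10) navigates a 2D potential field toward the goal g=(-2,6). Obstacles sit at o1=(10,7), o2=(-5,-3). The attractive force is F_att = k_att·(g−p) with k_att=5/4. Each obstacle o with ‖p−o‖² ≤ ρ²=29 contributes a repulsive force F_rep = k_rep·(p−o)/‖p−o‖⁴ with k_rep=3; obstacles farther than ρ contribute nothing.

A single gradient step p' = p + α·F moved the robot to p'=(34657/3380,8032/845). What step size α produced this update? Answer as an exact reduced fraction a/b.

F_att = 5/4·(g−p) = 5/4·(-14,-4) = (-17.5000,-5.0000)
o1: d²=13 ≤ ρ²=29; F_rep = 3·(2,3)/13² = (0.0355,0.0533)
o2: d²=458 > ρ²=29 → inactive
F = F_att + ΣF_rep = (-17.4645,-4.9467)
Δp = p'−p = (-1.7464,-0.4947); α = Δx/Fx = (-5903/3380) / (-5903/338) = 1/10
check: Δy/Fy = (-418/845) / (-836/169) = 1/10 ✓

α = 1/10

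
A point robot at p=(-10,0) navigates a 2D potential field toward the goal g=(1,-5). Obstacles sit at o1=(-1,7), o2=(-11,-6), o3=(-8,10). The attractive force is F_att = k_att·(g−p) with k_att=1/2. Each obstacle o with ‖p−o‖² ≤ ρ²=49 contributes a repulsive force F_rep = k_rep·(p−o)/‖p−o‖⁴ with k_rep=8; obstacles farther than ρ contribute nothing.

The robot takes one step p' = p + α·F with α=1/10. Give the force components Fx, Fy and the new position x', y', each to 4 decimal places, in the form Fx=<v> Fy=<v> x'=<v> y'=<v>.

Fx=5.5058 Fy=-2.4649 x'=-9.4494 y'=-0.2465

F_att = 1/2·(g−p) = 1/2·(11,-5) = (5.5000,-2.5000)
o1: d²=130 > ρ²=49 → inactive
o2: d²=37 ≤ ρ²=49; F_rep = 8·(1,6)/37² = (0.0058,0.0351)
o3: d²=104 > ρ²=49 → inactive
F = F_att + ΣF_rep = (5.5058,-2.4649)
p' = p + 1/10·F = (-9.4494,-0.2465)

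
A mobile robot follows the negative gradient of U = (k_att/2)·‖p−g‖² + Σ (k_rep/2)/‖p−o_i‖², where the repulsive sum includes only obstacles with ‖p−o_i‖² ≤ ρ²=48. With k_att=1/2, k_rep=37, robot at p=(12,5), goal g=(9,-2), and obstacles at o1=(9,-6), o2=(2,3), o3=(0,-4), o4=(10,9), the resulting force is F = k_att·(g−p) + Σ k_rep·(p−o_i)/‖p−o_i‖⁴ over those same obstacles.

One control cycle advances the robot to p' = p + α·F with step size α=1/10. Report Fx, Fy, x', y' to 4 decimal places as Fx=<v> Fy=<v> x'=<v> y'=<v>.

Fx=-1.3150 Fy=-3.8700 x'=11.8685 y'=4.6130

F_att = 1/2·(g−p) = 1/2·(-3,-7) = (-1.5000,-3.5000)
o1: d²=130 > ρ²=48 → inactive
o2: d²=104 > ρ²=48 → inactive
o3: d²=225 > ρ²=48 → inactive
o4: d²=20 ≤ ρ²=48; F_rep = 37·(2,-4)/20² = (0.1850,-0.3700)
F = F_att + ΣF_rep = (-1.3150,-3.8700)
p' = p + 1/10·F = (11.8685,4.6130)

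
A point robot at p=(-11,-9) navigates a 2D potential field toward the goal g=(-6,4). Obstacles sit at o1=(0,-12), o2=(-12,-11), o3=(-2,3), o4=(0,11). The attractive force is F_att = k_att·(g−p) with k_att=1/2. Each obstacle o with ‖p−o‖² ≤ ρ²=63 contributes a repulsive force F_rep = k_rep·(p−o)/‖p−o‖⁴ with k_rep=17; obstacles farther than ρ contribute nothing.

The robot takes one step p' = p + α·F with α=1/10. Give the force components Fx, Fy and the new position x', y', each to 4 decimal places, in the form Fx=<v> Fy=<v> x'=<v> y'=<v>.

F_att = 1/2·(g−p) = 1/2·(5,13) = (2.5000,6.5000)
o1: d²=130 > ρ²=63 → inactive
o2: d²=5 ≤ ρ²=63; F_rep = 17·(1,2)/5² = (0.6800,1.3600)
o3: d²=225 > ρ²=63 → inactive
o4: d²=521 > ρ²=63 → inactive
F = F_att + ΣF_rep = (3.1800,7.8600)
p' = p + 1/10·F = (-10.6820,-8.2140)

Fx=3.1800 Fy=7.8600 x'=-10.6820 y'=-8.2140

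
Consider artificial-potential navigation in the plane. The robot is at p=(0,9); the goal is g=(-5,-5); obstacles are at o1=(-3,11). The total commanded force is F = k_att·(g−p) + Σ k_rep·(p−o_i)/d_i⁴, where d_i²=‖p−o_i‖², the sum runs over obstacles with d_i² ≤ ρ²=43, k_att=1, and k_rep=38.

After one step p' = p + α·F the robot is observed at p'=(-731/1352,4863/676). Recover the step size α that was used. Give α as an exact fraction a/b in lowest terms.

F_att = 1·(g−p) = 1·(-5,-14) = (-5.0000,-14.0000)
o1: d²=13 ≤ ρ²=43; F_rep = 38·(3,-2)/13² = (0.6746,-0.4497)
F = F_att + ΣF_rep = (-4.3254,-14.4497)
Δp = p'−p = (-0.5407,-1.8062); α = Δx/Fx = (-731/1352) / (-731/169) = 1/8
check: Δy/Fy = (-1221/676) / (-2442/169) = 1/8 ✓

α = 1/8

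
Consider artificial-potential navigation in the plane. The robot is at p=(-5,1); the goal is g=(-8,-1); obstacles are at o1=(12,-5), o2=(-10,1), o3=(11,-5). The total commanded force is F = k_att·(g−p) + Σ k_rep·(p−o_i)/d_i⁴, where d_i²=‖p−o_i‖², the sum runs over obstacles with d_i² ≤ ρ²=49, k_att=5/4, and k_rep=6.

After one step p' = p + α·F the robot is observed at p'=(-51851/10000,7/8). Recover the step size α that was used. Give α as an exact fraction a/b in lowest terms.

α = 1/20

F_att = 5/4·(g−p) = 5/4·(-3,-2) = (-3.7500,-2.5000)
o1: d²=325 > ρ²=49 → inactive
o2: d²=25 ≤ ρ²=49; F_rep = 6·(5,0)/25² = (0.0480,0.0000)
o3: d²=292 > ρ²=49 → inactive
F = F_att + ΣF_rep = (-3.7020,-2.5000)
Δp = p'−p = (-0.1851,-0.1250); α = Δx/Fx = (-1851/10000) / (-1851/500) = 1/20
check: Δy/Fy = (-1/8) / (-5/2) = 1/20 ✓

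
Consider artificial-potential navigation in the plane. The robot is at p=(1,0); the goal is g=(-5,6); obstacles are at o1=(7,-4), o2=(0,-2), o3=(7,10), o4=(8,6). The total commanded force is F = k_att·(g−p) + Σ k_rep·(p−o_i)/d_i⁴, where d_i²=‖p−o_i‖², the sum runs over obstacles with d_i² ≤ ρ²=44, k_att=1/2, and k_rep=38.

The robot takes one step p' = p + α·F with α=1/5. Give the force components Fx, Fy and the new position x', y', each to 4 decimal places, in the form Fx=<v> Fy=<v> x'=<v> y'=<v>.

Fx=-1.4800 Fy=6.0400 x'=0.7040 y'=1.2080

F_att = 1/2·(g−p) = 1/2·(-6,6) = (-3.0000,3.0000)
o1: d²=52 > ρ²=44 → inactive
o2: d²=5 ≤ ρ²=44; F_rep = 38·(1,2)/5² = (1.5200,3.0400)
o3: d²=136 > ρ²=44 → inactive
o4: d²=85 > ρ²=44 → inactive
F = F_att + ΣF_rep = (-1.4800,6.0400)
p' = p + 1/5·F = (0.7040,1.2080)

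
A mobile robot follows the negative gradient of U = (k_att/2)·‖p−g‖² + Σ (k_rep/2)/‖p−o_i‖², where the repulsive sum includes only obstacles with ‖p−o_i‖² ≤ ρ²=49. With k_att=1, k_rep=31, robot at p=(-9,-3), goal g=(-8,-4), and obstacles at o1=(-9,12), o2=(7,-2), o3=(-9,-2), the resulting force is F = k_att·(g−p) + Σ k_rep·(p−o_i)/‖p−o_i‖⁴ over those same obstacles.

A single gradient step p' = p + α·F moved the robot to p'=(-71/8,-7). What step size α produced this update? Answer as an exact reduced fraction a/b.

F_att = 1·(g−p) = 1·(1,-1) = (1.0000,-1.0000)
o1: d²=225 > ρ²=49 → inactive
o2: d²=257 > ρ²=49 → inactive
o3: d²=1 ≤ ρ²=49; F_rep = 31·(0,-1)/1² = (0.0000,-31.0000)
F = F_att + ΣF_rep = (1.0000,-32.0000)
Δp = p'−p = (0.1250,-4.0000); α = Δx/Fx = (1/8) / (1) = 1/8
check: Δy/Fy = (-4) / (-32) = 1/8 ✓

α = 1/8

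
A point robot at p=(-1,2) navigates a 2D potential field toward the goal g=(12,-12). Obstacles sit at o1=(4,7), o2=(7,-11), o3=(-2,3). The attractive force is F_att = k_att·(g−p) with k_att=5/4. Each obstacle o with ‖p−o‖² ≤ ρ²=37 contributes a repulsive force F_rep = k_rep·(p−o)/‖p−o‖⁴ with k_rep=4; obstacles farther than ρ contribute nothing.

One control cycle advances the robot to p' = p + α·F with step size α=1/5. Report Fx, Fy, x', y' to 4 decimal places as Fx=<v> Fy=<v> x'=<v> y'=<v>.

Fx=17.2500 Fy=-18.5000 x'=2.4500 y'=-1.7000

F_att = 5/4·(g−p) = 5/4·(13,-14) = (16.2500,-17.5000)
o1: d²=50 > ρ²=37 → inactive
o2: d²=233 > ρ²=37 → inactive
o3: d²=2 ≤ ρ²=37; F_rep = 4·(1,-1)/2² = (1.0000,-1.0000)
F = F_att + ΣF_rep = (17.2500,-18.5000)
p' = p + 1/5·F = (2.4500,-1.7000)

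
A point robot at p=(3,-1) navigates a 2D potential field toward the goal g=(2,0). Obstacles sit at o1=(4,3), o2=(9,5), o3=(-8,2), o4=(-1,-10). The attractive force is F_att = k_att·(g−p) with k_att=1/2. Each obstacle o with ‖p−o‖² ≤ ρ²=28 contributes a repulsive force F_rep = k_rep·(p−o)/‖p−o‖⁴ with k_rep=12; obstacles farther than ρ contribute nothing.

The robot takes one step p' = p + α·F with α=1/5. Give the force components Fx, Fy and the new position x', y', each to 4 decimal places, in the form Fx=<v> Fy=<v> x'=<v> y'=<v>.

F_att = 1/2·(g−p) = 1/2·(-1,1) = (-0.5000,0.5000)
o1: d²=17 ≤ ρ²=28; F_rep = 12·(-1,-4)/17² = (-0.0415,-0.1661)
o2: d²=72 > ρ²=28 → inactive
o3: d²=130 > ρ²=28 → inactive
o4: d²=97 > ρ²=28 → inactive
F = F_att + ΣF_rep = (-0.5415,0.3339)
p' = p + 1/5·F = (2.8917,-0.9332)

Fx=-0.5415 Fy=0.3339 x'=2.8917 y'=-0.9332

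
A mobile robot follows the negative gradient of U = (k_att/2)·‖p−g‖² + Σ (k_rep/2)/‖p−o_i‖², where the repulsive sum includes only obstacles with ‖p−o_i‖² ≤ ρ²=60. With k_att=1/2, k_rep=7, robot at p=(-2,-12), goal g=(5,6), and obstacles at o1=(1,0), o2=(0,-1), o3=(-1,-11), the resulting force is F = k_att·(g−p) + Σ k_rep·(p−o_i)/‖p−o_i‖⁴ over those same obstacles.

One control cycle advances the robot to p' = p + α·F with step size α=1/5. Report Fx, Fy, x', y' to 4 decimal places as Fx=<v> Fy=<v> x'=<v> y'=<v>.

Fx=1.7500 Fy=7.2500 x'=-1.6500 y'=-10.5500

F_att = 1/2·(g−p) = 1/2·(7,18) = (3.5000,9.0000)
o1: d²=153 > ρ²=60 → inactive
o2: d²=125 > ρ²=60 → inactive
o3: d²=2 ≤ ρ²=60; F_rep = 7·(-1,-1)/2² = (-1.7500,-1.7500)
F = F_att + ΣF_rep = (1.7500,7.2500)
p' = p + 1/5·F = (-1.6500,-10.5500)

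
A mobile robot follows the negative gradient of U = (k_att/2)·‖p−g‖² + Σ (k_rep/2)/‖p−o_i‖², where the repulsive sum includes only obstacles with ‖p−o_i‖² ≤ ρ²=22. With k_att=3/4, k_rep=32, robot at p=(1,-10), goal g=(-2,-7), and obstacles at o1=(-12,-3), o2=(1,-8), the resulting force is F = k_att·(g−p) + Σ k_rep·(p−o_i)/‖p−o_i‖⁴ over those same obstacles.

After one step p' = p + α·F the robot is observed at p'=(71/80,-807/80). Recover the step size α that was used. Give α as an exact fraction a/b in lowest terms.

F_att = 3/4·(g−p) = 3/4·(-3,3) = (-2.2500,2.2500)
o1: d²=218 > ρ²=22 → inactive
o2: d²=4 ≤ ρ²=22; F_rep = 32·(0,-2)/4² = (0.0000,-4.0000)
F = F_att + ΣF_rep = (-2.2500,-1.7500)
Δp = p'−p = (-0.1125,-0.0875); α = Δx/Fx = (-9/80) / (-9/4) = 1/20
check: Δy/Fy = (-7/80) / (-7/4) = 1/20 ✓

α = 1/20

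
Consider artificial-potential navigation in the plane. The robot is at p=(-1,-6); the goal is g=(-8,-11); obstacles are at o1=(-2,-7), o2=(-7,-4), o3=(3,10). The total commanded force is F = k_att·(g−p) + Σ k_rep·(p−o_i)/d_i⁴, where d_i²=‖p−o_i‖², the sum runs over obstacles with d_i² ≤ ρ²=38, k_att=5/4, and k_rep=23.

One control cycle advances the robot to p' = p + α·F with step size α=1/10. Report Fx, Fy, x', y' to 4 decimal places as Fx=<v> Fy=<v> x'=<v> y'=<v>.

F_att = 5/4·(g−p) = 5/4·(-7,-5) = (-8.7500,-6.2500)
o1: d²=2 ≤ ρ²=38; F_rep = 23·(1,1)/2² = (5.7500,5.7500)
o2: d²=40 > ρ²=38 → inactive
o3: d²=272 > ρ²=38 → inactive
F = F_att + ΣF_rep = (-3.0000,-0.5000)
p' = p + 1/10·F = (-1.3000,-6.0500)

Fx=-3.0000 Fy=-0.5000 x'=-1.3000 y'=-6.0500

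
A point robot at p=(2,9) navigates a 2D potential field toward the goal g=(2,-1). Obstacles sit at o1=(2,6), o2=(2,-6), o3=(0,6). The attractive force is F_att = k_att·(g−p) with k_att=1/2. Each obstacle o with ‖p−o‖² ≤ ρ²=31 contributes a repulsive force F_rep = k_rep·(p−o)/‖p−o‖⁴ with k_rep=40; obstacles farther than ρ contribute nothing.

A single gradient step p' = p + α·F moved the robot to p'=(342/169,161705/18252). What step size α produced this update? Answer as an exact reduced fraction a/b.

α = 1/20

F_att = 1/2·(g−p) = 1/2·(0,-10) = (0.0000,-5.0000)
o1: d²=9 ≤ ρ²=31; F_rep = 40·(0,3)/9² = (0.0000,1.4815)
o2: d²=225 > ρ²=31 → inactive
o3: d²=13 ≤ ρ²=31; F_rep = 40·(2,3)/13² = (0.4734,0.7101)
F = F_att + ΣF_rep = (0.4734,-2.8085)
Δp = p'−p = (0.0237,-0.1404); α = Δx/Fx = (4/169) / (80/169) = 1/20
check: Δy/Fy = (-2563/18252) / (-12815/4563) = 1/20 ✓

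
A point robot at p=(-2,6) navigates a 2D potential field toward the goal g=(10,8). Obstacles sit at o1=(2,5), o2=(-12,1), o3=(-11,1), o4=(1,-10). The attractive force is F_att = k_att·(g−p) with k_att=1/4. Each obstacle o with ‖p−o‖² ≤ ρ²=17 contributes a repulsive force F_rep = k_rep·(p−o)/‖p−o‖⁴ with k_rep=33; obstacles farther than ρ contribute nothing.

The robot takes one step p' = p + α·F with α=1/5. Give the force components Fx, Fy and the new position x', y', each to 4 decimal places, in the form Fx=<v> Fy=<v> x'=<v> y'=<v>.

Fx=2.5433 Fy=0.6142 x'=-1.4913 y'=6.1228

F_att = 1/4·(g−p) = 1/4·(12,2) = (3.0000,0.5000)
o1: d²=17 ≤ ρ²=17; F_rep = 33·(-4,1)/17² = (-0.4567,0.1142)
o2: d²=125 > ρ²=17 → inactive
o3: d²=106 > ρ²=17 → inactive
o4: d²=265 > ρ²=17 → inactive
F = F_att + ΣF_rep = (2.5433,0.6142)
p' = p + 1/5·F = (-1.4913,6.1228)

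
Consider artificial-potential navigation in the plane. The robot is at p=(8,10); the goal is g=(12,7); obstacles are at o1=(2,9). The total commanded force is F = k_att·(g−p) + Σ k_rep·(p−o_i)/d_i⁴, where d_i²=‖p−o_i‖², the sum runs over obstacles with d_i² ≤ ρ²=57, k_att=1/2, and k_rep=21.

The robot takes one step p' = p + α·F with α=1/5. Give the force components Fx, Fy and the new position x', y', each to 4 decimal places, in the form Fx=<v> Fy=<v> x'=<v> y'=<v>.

Fx=2.0920 Fy=-1.4847 x'=8.4184 y'=9.7031

F_att = 1/2·(g−p) = 1/2·(4,-3) = (2.0000,-1.5000)
o1: d²=37 ≤ ρ²=57; F_rep = 21·(6,1)/37² = (0.0920,0.0153)
F = F_att + ΣF_rep = (2.0920,-1.4847)
p' = p + 1/5·F = (8.4184,9.7031)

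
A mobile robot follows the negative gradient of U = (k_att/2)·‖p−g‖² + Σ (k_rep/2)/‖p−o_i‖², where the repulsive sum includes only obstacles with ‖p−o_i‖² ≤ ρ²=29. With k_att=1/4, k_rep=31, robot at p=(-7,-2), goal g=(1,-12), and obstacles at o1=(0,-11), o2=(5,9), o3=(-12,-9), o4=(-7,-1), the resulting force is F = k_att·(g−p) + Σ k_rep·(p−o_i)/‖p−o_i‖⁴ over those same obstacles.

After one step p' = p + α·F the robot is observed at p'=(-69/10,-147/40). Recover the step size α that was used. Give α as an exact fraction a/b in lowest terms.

F_att = 1/4·(g−p) = 1/4·(8,-10) = (2.0000,-2.5000)
o1: d²=130 > ρ²=29 → inactive
o2: d²=265 > ρ²=29 → inactive
o3: d²=74 > ρ²=29 → inactive
o4: d²=1 ≤ ρ²=29; F_rep = 31·(0,-1)/1² = (0.0000,-31.0000)
F = F_att + ΣF_rep = (2.0000,-33.5000)
Δp = p'−p = (0.1000,-1.6750); α = Δx/Fx = (1/10) / (2) = 1/20
check: Δy/Fy = (-67/40) / (-67/2) = 1/20 ✓

α = 1/20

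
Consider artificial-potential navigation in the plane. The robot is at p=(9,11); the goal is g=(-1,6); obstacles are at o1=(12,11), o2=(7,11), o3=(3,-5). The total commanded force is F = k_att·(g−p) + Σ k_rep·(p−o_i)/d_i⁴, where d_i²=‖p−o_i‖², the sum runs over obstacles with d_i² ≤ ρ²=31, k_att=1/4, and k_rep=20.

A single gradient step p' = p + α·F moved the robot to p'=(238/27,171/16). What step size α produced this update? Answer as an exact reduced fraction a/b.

F_att = 1/4·(g−p) = 1/4·(-10,-5) = (-2.5000,-1.2500)
o1: d²=9 ≤ ρ²=31; F_rep = 20·(-3,0)/9² = (-0.7407,0.0000)
o2: d²=4 ≤ ρ²=31; F_rep = 20·(2,0)/4² = (2.5000,0.0000)
o3: d²=292 > ρ²=31 → inactive
F = F_att + ΣF_rep = (-0.7407,-1.2500)
Δp = p'−p = (-0.1852,-0.3125); α = Δx/Fx = (-5/27) / (-20/27) = 1/4
check: Δy/Fy = (-5/16) / (-5/4) = 1/4 ✓

α = 1/4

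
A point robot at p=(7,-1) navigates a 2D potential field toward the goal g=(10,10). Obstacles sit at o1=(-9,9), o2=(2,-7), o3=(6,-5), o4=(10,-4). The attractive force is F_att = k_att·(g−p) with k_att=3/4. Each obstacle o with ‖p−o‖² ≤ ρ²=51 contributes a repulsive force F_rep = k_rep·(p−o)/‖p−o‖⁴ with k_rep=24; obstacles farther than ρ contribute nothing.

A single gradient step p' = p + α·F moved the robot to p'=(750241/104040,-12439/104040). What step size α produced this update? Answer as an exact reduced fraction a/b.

F_att = 3/4·(g−p) = 3/4·(3,11) = (2.2500,8.2500)
o1: d²=356 > ρ²=51 → inactive
o2: d²=61 > ρ²=51 → inactive
o3: d²=17 ≤ ρ²=51; F_rep = 24·(1,4)/17² = (0.0830,0.3322)
o4: d²=18 ≤ ρ²=51; F_rep = 24·(-3,3)/18² = (-0.2222,0.2222)
F = F_att + ΣF_rep = (2.1108,8.8044)
Δp = p'−p = (0.2111,0.8804); α = Δx/Fx = (21961/104040) / (21961/10404) = 1/10
check: Δy/Fy = (91601/104040) / (91601/10404) = 1/10 ✓

α = 1/10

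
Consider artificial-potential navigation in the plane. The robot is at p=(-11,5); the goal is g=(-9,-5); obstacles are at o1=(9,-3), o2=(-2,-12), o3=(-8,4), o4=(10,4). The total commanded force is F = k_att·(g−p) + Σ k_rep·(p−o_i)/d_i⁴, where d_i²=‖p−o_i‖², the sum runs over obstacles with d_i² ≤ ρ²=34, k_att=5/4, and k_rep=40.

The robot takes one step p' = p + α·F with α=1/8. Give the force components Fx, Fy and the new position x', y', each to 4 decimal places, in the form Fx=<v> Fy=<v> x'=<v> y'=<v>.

F_att = 5/4·(g−p) = 5/4·(2,-10) = (2.5000,-12.5000)
o1: d²=464 > ρ²=34 → inactive
o2: d²=370 > ρ²=34 → inactive
o3: d²=10 ≤ ρ²=34; F_rep = 40·(-3,1)/10² = (-1.2000,0.4000)
o4: d²=442 > ρ²=34 → inactive
F = F_att + ΣF_rep = (1.3000,-12.1000)
p' = p + 1/8·F = (-10.8375,3.4875)

Fx=1.3000 Fy=-12.1000 x'=-10.8375 y'=3.4875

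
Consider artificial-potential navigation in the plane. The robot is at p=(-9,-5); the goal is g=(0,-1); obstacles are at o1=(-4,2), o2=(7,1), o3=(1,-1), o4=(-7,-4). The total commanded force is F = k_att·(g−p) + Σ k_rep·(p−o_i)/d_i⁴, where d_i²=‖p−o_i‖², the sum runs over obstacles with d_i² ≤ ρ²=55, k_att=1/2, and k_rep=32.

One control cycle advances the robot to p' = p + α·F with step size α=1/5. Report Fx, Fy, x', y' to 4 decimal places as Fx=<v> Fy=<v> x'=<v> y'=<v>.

F_att = 1/2·(g−p) = 1/2·(9,4) = (4.5000,2.0000)
o1: d²=74 > ρ²=55 → inactive
o2: d²=292 > ρ²=55 → inactive
o3: d²=116 > ρ²=55 → inactive
o4: d²=5 ≤ ρ²=55; F_rep = 32·(-2,-1)/5² = (-2.5600,-1.2800)
F = F_att + ΣF_rep = (1.9400,0.7200)
p' = p + 1/5·F = (-8.6120,-4.8560)

Fx=1.9400 Fy=0.7200 x'=-8.6120 y'=-4.8560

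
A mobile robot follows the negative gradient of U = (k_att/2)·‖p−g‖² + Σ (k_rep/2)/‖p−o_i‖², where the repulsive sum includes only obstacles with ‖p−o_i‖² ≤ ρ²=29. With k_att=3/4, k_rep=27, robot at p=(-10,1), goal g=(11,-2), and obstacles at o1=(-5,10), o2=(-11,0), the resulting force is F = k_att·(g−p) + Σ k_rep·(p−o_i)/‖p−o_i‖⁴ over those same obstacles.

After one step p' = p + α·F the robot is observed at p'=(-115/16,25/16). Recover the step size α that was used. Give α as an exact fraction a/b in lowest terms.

F_att = 3/4·(g−p) = 3/4·(21,-3) = (15.7500,-2.2500)
o1: d²=106 > ρ²=29 → inactive
o2: d²=2 ≤ ρ²=29; F_rep = 27·(1,1)/2² = (6.7500,6.7500)
F = F_att + ΣF_rep = (22.5000,4.5000)
Δp = p'−p = (2.8125,0.5625); α = Δx/Fx = (45/16) / (45/2) = 1/8
check: Δy/Fy = (9/16) / (9/2) = 1/8 ✓

α = 1/8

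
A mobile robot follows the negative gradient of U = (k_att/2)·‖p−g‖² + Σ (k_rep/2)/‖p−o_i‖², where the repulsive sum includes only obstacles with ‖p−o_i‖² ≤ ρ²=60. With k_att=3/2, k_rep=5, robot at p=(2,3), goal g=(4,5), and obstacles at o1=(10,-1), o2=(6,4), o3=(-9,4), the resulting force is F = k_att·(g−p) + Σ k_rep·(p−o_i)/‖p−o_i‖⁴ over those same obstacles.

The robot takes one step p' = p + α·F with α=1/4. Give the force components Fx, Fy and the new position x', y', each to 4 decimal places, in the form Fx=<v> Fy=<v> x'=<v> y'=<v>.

Fx=2.9308 Fy=2.9827 x'=2.7327 y'=3.7457

F_att = 3/2·(g−p) = 3/2·(2,2) = (3.0000,3.0000)
o1: d²=80 > ρ²=60 → inactive
o2: d²=17 ≤ ρ²=60; F_rep = 5·(-4,-1)/17² = (-0.0692,-0.0173)
o3: d²=122 > ρ²=60 → inactive
F = F_att + ΣF_rep = (2.9308,2.9827)
p' = p + 1/4·F = (2.7327,3.7457)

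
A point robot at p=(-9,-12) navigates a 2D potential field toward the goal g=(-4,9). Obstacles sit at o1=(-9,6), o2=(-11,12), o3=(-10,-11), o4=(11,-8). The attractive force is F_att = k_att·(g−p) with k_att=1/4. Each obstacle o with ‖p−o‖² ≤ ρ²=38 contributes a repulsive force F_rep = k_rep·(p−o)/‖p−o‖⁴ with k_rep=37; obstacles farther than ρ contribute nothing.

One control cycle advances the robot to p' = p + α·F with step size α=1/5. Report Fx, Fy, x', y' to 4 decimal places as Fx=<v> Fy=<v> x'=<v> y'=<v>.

Fx=10.5000 Fy=-4.0000 x'=-6.9000 y'=-12.8000

F_att = 1/4·(g−p) = 1/4·(5,21) = (1.2500,5.2500)
o1: d²=324 > ρ²=38 → inactive
o2: d²=580 > ρ²=38 → inactive
o3: d²=2 ≤ ρ²=38; F_rep = 37·(1,-1)/2² = (9.2500,-9.2500)
o4: d²=416 > ρ²=38 → inactive
F = F_att + ΣF_rep = (10.5000,-4.0000)
p' = p + 1/5·F = (-6.9000,-12.8000)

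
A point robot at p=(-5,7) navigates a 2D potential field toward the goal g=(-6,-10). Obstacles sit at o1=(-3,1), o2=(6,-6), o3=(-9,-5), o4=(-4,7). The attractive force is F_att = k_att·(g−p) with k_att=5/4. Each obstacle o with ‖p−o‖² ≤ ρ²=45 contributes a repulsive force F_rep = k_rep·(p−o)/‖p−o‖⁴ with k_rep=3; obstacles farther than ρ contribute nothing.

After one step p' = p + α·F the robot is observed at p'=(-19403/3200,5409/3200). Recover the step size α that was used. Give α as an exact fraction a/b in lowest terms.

F_att = 5/4·(g−p) = 5/4·(-1,-17) = (-1.2500,-21.2500)
o1: d²=40 ≤ ρ²=45; F_rep = 3·(-2,6)/40² = (-0.0037,0.0112)
o2: d²=290 > ρ²=45 → inactive
o3: d²=160 > ρ²=45 → inactive
o4: d²=1 ≤ ρ²=45; F_rep = 3·(-1,0)/1² = (-3.0000,0.0000)
F = F_att + ΣF_rep = (-4.2538,-21.2387)
Δp = p'−p = (-1.0634,-5.3097); α = Δx/Fx = (-3403/3200) / (-3403/800) = 1/4
check: Δy/Fy = (-16991/3200) / (-16991/800) = 1/4 ✓

α = 1/4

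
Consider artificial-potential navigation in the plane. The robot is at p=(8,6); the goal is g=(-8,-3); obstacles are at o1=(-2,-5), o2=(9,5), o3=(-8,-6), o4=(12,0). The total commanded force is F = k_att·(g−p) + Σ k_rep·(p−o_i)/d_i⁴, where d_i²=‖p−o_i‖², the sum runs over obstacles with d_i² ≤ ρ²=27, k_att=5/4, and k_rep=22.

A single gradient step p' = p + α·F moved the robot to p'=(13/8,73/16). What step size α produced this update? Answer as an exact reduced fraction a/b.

F_att = 5/4·(g−p) = 5/4·(-16,-9) = (-20.0000,-11.2500)
o1: d²=221 > ρ²=27 → inactive
o2: d²=2 ≤ ρ²=27; F_rep = 22·(-1,1)/2² = (-5.5000,5.5000)
o3: d²=400 > ρ²=27 → inactive
o4: d²=52 > ρ²=27 → inactive
F = F_att + ΣF_rep = (-25.5000,-5.7500)
Δp = p'−p = (-6.3750,-1.4375); α = Δx/Fx = (-51/8) / (-51/2) = 1/4
check: Δy/Fy = (-23/16) / (-23/4) = 1/4 ✓

α = 1/4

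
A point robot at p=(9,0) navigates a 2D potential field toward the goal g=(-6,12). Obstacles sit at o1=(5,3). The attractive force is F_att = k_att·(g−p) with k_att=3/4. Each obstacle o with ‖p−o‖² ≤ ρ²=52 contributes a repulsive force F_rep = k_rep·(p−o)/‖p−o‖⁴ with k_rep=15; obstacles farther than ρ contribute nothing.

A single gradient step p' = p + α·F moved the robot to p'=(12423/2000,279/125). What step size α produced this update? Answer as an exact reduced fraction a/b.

α = 1/4

F_att = 3/4·(g−p) = 3/4·(-15,12) = (-11.2500,9.0000)
o1: d²=25 ≤ ρ²=52; F_rep = 15·(4,-3)/25² = (0.0960,-0.0720)
F = F_att + ΣF_rep = (-11.1540,8.9280)
Δp = p'−p = (-2.7885,2.2320); α = Δx/Fx = (-5577/2000) / (-5577/500) = 1/4
check: Δy/Fy = (279/125) / (1116/125) = 1/4 ✓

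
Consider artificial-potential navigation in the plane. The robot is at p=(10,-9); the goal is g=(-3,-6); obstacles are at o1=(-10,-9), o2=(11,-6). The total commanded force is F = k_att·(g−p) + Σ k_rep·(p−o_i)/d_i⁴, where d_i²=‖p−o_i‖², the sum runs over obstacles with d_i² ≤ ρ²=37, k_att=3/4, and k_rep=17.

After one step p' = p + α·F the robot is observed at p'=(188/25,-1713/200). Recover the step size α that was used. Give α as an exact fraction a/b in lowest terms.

α = 1/4

F_att = 3/4·(g−p) = 3/4·(-13,3) = (-9.7500,2.2500)
o1: d²=400 > ρ²=37 → inactive
o2: d²=10 ≤ ρ²=37; F_rep = 17·(-1,-3)/10² = (-0.1700,-0.5100)
F = F_att + ΣF_rep = (-9.9200,1.7400)
Δp = p'−p = (-2.4800,0.4350); α = Δx/Fx = (-62/25) / (-248/25) = 1/4
check: Δy/Fy = (87/200) / (87/50) = 1/4 ✓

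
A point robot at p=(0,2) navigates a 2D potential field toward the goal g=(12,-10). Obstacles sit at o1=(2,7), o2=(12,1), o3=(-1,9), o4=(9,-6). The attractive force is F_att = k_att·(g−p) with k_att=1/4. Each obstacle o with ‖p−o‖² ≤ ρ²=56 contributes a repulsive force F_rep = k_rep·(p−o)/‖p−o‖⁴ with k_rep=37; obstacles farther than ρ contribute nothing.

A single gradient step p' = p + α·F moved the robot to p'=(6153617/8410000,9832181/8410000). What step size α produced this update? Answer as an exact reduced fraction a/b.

F_att = 1/4·(g−p) = 1/4·(12,-12) = (3.0000,-3.0000)
o1: d²=29 ≤ ρ²=56; F_rep = 37·(-2,-5)/29² = (-0.0880,-0.2200)
o2: d²=145 > ρ²=56 → inactive
o3: d²=50 ≤ ρ²=56; F_rep = 37·(1,-7)/50² = (0.0148,-0.1036)
o4: d²=145 > ρ²=56 → inactive
F = F_att + ΣF_rep = (2.9268,-3.3236)
Δp = p'−p = (0.7317,-0.8309); α = Δx/Fx = (6153617/8410000) / (6153617/2102500) = 1/4
check: Δy/Fy = (-6987819/8410000) / (-6987819/2102500) = 1/4 ✓

α = 1/4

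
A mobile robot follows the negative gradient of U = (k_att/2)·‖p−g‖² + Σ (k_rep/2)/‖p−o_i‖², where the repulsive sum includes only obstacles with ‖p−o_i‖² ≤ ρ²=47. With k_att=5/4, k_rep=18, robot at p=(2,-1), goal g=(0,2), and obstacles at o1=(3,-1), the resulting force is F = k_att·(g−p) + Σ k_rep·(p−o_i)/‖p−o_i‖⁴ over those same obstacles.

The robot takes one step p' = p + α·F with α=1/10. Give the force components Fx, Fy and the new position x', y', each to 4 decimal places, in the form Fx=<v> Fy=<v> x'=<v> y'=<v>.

Fx=-20.5000 Fy=3.7500 x'=-0.0500 y'=-0.6250

F_att = 5/4·(g−p) = 5/4·(-2,3) = (-2.5000,3.7500)
o1: d²=1 ≤ ρ²=47; F_rep = 18·(-1,0)/1² = (-18.0000,0.0000)
F = F_att + ΣF_rep = (-20.5000,3.7500)
p' = p + 1/10·F = (-0.0500,-0.6250)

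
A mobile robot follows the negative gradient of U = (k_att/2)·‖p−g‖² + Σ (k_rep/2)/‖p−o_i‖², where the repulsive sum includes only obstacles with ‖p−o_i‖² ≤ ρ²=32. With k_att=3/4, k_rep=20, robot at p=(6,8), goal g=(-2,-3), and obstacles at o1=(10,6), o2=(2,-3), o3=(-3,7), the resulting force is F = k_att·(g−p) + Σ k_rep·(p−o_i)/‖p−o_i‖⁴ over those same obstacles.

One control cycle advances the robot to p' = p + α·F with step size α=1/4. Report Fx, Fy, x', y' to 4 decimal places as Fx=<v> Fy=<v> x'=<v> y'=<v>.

F_att = 3/4·(g−p) = 3/4·(-8,-11) = (-6.0000,-8.2500)
o1: d²=20 ≤ ρ²=32; F_rep = 20·(-4,2)/20² = (-0.2000,0.1000)
o2: d²=137 > ρ²=32 → inactive
o3: d²=82 > ρ²=32 → inactive
F = F_att + ΣF_rep = (-6.2000,-8.1500)
p' = p + 1/4·F = (4.4500,5.9625)

Fx=-6.2000 Fy=-8.1500 x'=4.4500 y'=5.9625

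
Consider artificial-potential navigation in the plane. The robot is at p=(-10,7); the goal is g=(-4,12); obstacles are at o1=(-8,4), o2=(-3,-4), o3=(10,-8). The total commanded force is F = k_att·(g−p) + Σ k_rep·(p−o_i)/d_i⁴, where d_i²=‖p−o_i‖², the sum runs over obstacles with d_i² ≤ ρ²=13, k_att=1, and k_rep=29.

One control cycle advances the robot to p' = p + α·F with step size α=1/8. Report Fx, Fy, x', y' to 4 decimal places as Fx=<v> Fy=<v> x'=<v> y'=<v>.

F_att = 1·(g−p) = 1·(6,5) = (6.0000,5.0000)
o1: d²=13 ≤ ρ²=13; F_rep = 29·(-2,3)/13² = (-0.3432,0.5148)
o2: d²=170 > ρ²=13 → inactive
o3: d²=625 > ρ²=13 → inactive
F = F_att + ΣF_rep = (5.6568,5.5148)
p' = p + 1/8·F = (-9.2929,7.6893)

Fx=5.6568 Fy=5.5148 x'=-9.2929 y'=7.6893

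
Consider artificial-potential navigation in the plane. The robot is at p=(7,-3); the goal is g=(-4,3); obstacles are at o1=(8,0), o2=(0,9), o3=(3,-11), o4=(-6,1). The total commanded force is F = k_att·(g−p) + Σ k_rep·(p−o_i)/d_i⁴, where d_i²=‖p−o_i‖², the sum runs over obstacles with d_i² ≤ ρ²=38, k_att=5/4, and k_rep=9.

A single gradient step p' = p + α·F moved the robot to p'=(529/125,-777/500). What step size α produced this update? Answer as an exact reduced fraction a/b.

α = 1/5

F_att = 5/4·(g−p) = 5/4·(-11,6) = (-13.7500,7.5000)
o1: d²=10 ≤ ρ²=38; F_rep = 9·(-1,-3)/10² = (-0.0900,-0.2700)
o2: d²=193 > ρ²=38 → inactive
o3: d²=80 > ρ²=38 → inactive
o4: d²=185 > ρ²=38 → inactive
F = F_att + ΣF_rep = (-13.8400,7.2300)
Δp = p'−p = (-2.7680,1.4460); α = Δx/Fx = (-346/125) / (-346/25) = 1/5
check: Δy/Fy = (723/500) / (723/100) = 1/5 ✓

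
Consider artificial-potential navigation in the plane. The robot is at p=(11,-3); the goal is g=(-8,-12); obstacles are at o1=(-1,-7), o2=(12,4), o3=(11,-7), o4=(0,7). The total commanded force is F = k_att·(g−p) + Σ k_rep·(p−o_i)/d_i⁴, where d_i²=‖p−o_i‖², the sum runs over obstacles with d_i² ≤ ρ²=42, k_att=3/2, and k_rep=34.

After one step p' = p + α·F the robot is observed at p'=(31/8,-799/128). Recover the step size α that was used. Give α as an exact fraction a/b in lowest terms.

α = 1/4

F_att = 3/2·(g−p) = 3/2·(-19,-9) = (-28.5000,-13.5000)
o1: d²=160 > ρ²=42 → inactive
o2: d²=50 > ρ²=42 → inactive
o3: d²=16 ≤ ρ²=42; F_rep = 34·(0,4)/16² = (0.0000,0.5312)
o4: d²=221 > ρ²=42 → inactive
F = F_att + ΣF_rep = (-28.5000,-12.9688)
Δp = p'−p = (-7.1250,-3.2422); α = Δx/Fx = (-57/8) / (-57/2) = 1/4
check: Δy/Fy = (-415/128) / (-415/32) = 1/4 ✓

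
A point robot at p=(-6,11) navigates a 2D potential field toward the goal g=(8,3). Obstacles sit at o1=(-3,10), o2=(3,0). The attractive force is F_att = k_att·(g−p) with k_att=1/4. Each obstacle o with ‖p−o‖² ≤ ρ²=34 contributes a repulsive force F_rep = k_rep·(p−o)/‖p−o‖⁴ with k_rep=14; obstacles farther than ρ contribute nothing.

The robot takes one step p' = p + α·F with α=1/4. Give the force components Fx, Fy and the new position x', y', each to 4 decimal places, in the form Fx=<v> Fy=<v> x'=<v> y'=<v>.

F_att = 1/4·(g−p) = 1/4·(14,-8) = (3.5000,-2.0000)
o1: d²=10 ≤ ρ²=34; F_rep = 14·(-3,1)/10² = (-0.4200,0.1400)
o2: d²=202 > ρ²=34 → inactive
F = F_att + ΣF_rep = (3.0800,-1.8600)
p' = p + 1/4·F = (-5.2300,10.5350)

Fx=3.0800 Fy=-1.8600 x'=-5.2300 y'=10.5350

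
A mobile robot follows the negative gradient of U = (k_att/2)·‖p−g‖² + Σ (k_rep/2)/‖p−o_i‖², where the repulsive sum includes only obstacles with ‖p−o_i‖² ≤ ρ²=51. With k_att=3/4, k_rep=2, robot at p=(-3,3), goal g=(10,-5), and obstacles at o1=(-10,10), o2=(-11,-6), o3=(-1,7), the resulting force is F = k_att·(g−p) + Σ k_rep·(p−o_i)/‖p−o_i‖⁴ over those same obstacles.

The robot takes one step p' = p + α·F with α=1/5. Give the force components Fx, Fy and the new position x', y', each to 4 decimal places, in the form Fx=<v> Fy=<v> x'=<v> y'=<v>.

F_att = 3/4·(g−p) = 3/4·(13,-8) = (9.7500,-6.0000)
o1: d²=98 > ρ²=51 → inactive
o2: d²=145 > ρ²=51 → inactive
o3: d²=20 ≤ ρ²=51; F_rep = 2·(-2,-4)/20² = (-0.0100,-0.0200)
F = F_att + ΣF_rep = (9.7400,-6.0200)
p' = p + 1/5·F = (-1.0520,1.7960)

Fx=9.7400 Fy=-6.0200 x'=-1.0520 y'=1.7960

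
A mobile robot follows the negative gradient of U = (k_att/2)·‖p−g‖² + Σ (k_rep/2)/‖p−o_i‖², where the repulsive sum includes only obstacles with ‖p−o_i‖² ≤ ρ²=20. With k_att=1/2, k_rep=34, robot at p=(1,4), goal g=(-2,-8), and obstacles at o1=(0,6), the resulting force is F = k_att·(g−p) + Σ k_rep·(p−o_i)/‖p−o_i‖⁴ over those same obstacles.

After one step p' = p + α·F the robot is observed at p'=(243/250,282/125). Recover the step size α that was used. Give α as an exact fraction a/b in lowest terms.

F_att = 1/2·(g−p) = 1/2·(-3,-12) = (-1.5000,-6.0000)
o1: d²=5 ≤ ρ²=20; F_rep = 34·(1,-2)/5² = (1.3600,-2.7200)
F = F_att + ΣF_rep = (-0.1400,-8.7200)
Δp = p'−p = (-0.0280,-1.7440); α = Δx/Fx = (-7/250) / (-7/50) = 1/5
check: Δy/Fy = (-218/125) / (-218/25) = 1/5 ✓

α = 1/5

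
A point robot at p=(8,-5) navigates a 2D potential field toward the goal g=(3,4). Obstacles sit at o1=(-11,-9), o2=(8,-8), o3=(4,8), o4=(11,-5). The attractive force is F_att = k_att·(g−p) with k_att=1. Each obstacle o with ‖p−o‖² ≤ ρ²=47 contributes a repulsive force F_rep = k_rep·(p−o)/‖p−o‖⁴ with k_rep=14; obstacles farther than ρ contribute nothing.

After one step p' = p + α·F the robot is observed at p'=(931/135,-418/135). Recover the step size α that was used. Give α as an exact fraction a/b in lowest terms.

α = 1/5

F_att = 1·(g−p) = 1·(-5,9) = (-5.0000,9.0000)
o1: d²=377 > ρ²=47 → inactive
o2: d²=9 ≤ ρ²=47; F_rep = 14·(0,3)/9² = (0.0000,0.5185)
o3: d²=185 > ρ²=47 → inactive
o4: d²=9 ≤ ρ²=47; F_rep = 14·(-3,0)/9² = (-0.5185,0.0000)
F = F_att + ΣF_rep = (-5.5185,9.5185)
Δp = p'−p = (-1.1037,1.9037); α = Δx/Fx = (-149/135) / (-149/27) = 1/5
check: Δy/Fy = (257/135) / (257/27) = 1/5 ✓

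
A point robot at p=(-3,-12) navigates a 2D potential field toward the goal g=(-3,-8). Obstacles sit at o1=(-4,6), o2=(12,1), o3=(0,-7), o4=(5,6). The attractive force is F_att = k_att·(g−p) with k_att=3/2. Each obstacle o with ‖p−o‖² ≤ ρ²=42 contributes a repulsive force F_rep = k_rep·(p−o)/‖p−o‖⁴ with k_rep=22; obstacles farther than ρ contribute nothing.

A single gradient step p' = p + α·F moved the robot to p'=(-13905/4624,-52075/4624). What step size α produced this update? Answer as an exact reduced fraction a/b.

α = 1/8

F_att = 3/2·(g−p) = 3/2·(0,4) = (0.0000,6.0000)
o1: d²=325 > ρ²=42 → inactive
o2: d²=394 > ρ²=42 → inactive
o3: d²=34 ≤ ρ²=42; F_rep = 22·(-3,-5)/34² = (-0.0571,-0.0952)
o4: d²=388 > ρ²=42 → inactive
F = F_att + ΣF_rep = (-0.0571,5.9048)
Δp = p'−p = (-0.0071,0.7381); α = Δx/Fx = (-33/4624) / (-33/578) = 1/8
check: Δy/Fy = (3413/4624) / (3413/578) = 1/8 ✓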